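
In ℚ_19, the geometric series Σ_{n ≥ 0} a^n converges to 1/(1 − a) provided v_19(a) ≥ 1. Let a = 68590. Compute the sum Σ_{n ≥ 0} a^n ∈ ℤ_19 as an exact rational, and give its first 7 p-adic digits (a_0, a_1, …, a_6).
Σ a^n = 1/(1 − a) = -1/68589;  first 7 digits = (1, 0, 0, 10, 0, 0, 5)

v_19(a) = 3 ≥ 1, so the series converges in ℤ_19 to 1/(1 − a) = 1/(1 − 68590) = -1/68589. Expand this rational in ℤ_19: compute digits iteratively via d_i = x_i mod 19, x_{i+1} = (x_i − d_i)/19. The first 7 digits are (1, 0, 0, 10, 0, 0, 5).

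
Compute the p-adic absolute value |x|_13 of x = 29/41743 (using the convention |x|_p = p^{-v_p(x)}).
|29/41743|_13 = 2197

Step 1 — compute v_13(x) by factoring powers of 13 out of the numerator and denominator: v_13(29/41743) = -3. Step 2 — apply |x|_p = p^{-v_p(x)} = 13^{3} = 2197.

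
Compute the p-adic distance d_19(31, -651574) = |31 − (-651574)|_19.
d_19(31, -651574) = 1/130321

Step 1 — x − y = 31 − (-651574) = 651605. Step 2 — v_19(651605) = 4 (factor: 651605 = (19^4 · 5); the sign does not affect v_p). Step 3 — |x − y|_19 = 19^{-4} = 1/130321.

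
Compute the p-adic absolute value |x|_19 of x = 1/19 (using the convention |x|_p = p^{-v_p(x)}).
|1/19|_19 = 19

Step 1 — compute v_19(x) by factoring powers of 19 out of the numerator and denominator: v_19(1/19) = -1. Step 2 — apply |x|_p = p^{-v_p(x)} = 19^{1} = 19.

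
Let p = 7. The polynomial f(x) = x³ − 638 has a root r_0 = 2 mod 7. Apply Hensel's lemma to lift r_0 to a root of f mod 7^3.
r_2 = 177 (mod 343)

Hensel: r_{i+1} = r_i − f(r_i)/f′(r_i) mod 7^{i+2}, where f′(x) = 3x². Iterate:
  r_0 = 2 (mod 7)
  r_1 = 30 (mod 49)
  r_2 = 177 (mod 343)
Final: r = 177 with f(r) ≡ 0 mod 7^3.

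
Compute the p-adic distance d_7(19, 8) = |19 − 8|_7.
d_7(19, 8) = 1

Step 1 — x − y = 19 − 8 = 11. Step 2 — v_7(11) = 0 (factor: 11 = (7^0 · 11); the sign does not affect v_p). Step 3 — |x − y|_7 = 7^{0} = 1.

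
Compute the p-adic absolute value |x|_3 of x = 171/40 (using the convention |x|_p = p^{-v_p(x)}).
|171/40|_3 = 1/9

Step 1 — compute v_3(x) by factoring powers of 3 out of the numerator and denominator: v_3(171/40) = 2. Step 2 — apply |x|_p = p^{-v_p(x)} = 3^{-2} = 1/9.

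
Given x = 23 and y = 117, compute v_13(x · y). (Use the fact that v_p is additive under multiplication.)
v_13(2691) = 1

v_p(x) = 0 (factor: 23 = 13^0 · 23); v_p(y) = 1 (factor: 117 = 13^1 · 9). Additivity: v_p(xy) = v_p(x) + v_p(y) = 0 + 1 = 1. (Direct check: xy = 2691 = 13^1 · (207).)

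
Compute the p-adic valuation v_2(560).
v_2(560) = 4

v_2(n) is the largest exponent k such that 2^k divides n. Factor out: 560 = 2^4 · 35. (Sign doesn't affect v_p.) So v_2(560) = 4.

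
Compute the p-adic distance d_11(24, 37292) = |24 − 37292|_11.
d_11(24, 37292) = 1/1331

Step 1 — x − y = 24 − 37292 = -37268. Step 2 — v_11(-37268) = 3 (factor: -37268 = −(11^3 · 28); the sign does not affect v_p). Step 3 — |x − y|_11 = 11^{-3} = 1/1331.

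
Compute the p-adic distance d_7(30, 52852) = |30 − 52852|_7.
d_7(30, 52852) = 1/2401

Step 1 — x − y = 30 − 52852 = -52822. Step 2 — v_7(-52822) = 4 (factor: -52822 = −(7^4 · 22); the sign does not affect v_p). Step 3 — |x − y|_7 = 7^{-4} = 1/2401.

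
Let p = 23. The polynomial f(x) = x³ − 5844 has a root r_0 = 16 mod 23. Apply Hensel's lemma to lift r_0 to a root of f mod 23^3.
r_2 = 9262 (mod 12167)

Hensel: r_{i+1} = r_i − f(r_i)/f′(r_i) mod 23^{i+2}, where f′(x) = 3x². Iterate:
  r_0 = 16 (mod 23)
  r_1 = 269 (mod 529)
  r_2 = 9262 (mod 12167)
Final: r = 9262 with f(r) ≡ 0 mod 23^3.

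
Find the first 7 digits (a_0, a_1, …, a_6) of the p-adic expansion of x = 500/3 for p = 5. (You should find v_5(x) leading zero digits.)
(a_0, …, a_6) = (0, 0, 0, 3, 3, 1, 3)

v_5(500/3) = 3, so a_0 = ... = a_2 = 0. Factor out: x = 5^3 · u with u = 4/3 a unit in ℤ_5. Expand u iteratively via a_{v+i} = u_i mod 5, u_{i+1} = (u_i − a_{v+i})/5:
  u_0 = 4/3;  a_3 = 3;  u_1 = (u_0 − 3)/5 = -1/3
  u_1 = -1/3;  a_4 = 3;  u_2 = (u_1 − 3)/5 = -2/3
  u_2 = -2/3;  a_5 = 1;  u_3 = (u_2 − 1)/5 = -1/3
  u_3 = -1/3;  a_6 = 3;  u_4 = (u_3 − 3)/5 = -2/3
Digits: (0, 0, 0, 3, 3, 1, 3).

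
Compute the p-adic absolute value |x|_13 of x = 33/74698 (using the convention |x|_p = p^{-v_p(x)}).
|33/74698|_13 = 2197

Step 1 — compute v_13(x) by factoring powers of 13 out of the numerator and denominator: v_13(33/74698) = -3. Step 2 — apply |x|_p = p^{-v_p(x)} = 13^{3} = 2197.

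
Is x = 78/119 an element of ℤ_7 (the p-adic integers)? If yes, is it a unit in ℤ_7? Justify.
x ∉ ℤ_7 (v_7(x) = -1 < 0)

ℤ_7 = {x ∈ ℚ_7 : v_7(x) ≥ 0} and ℤ_7^× = {x ∈ ℤ_7 : v_7(x) = 0}. Here v_7(78/119) = v_7(num) − v_7(den) = -1; compare against these criteria.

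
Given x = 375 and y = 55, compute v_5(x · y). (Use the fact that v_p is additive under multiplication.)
v_5(20625) = 4

v_p(x) = 3 (factor: 375 = 5^3 · 3); v_p(y) = 1 (factor: 55 = 5^1 · 11). Additivity: v_p(xy) = v_p(x) + v_p(y) = 3 + 1 = 4. (Direct check: xy = 20625 = 5^4 · (33).)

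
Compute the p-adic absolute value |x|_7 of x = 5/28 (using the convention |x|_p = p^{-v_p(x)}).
|5/28|_7 = 7

Step 1 — compute v_7(x) by factoring powers of 7 out of the numerator and denominator: v_7(5/28) = -1. Step 2 — apply |x|_p = p^{-v_p(x)} = 7^{1} = 7.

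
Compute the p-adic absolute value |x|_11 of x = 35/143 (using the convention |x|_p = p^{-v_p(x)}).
|35/143|_11 = 11

Step 1 — compute v_11(x) by factoring powers of 11 out of the numerator and denominator: v_11(35/143) = -1. Step 2 — apply |x|_p = p^{-v_p(x)} = 11^{1} = 11.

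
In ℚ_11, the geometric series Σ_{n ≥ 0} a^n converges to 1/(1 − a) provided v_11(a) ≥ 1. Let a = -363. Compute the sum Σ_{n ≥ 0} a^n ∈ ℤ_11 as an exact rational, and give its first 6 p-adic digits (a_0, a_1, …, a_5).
Σ a^n = 1/(1 − a) = 1/364;  first 6 digits = (1, 0, 8, 10, 8, 0)

v_11(a) = 2 ≥ 1, so the series converges in ℤ_11 to 1/(1 − a) = 1/(1 − (-363)) = 1/364. Expand this rational in ℤ_11: compute digits iteratively via d_i = x_i mod 11, x_{i+1} = (x_i − d_i)/11. The first 6 digits are (1, 0, 8, 10, 8, 0).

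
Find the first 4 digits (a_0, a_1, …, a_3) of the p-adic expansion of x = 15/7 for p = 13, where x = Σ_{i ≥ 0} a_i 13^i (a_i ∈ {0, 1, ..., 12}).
(a_0, …, a_3) = (4, 11, 1, 11)

v_13(15/7) = 0 (numerator and denominator both coprime to 13), so x ∈ ℤ_13^×. Compute digits iteratively via a_i = x_i mod 13, x_{i+1} = (x_i − a_i)/13, with x_0 = x:
  x_0 = 15/7;  a_0 = 4;  x_1 = (x_0 − 4)/13 = -1/7
  x_1 = -1/7;  a_1 = 11;  x_2 = (x_1 − 11)/13 = -6/7
  x_2 = -6/7;  a_2 = 1;  x_3 = (x_2 − 1)/13 = -1/7
  x_3 = -1/7;  a_3 = 11;  x_4 = (x_3 − 11)/13 = -6/7
Digits: (4, 11, 1, 11).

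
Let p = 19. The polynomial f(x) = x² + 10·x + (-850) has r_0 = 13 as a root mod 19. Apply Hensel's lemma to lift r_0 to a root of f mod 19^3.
r_2 = 2445 (mod 6859)

Hensel: r_{i+1} = r_i − f(r_i)·(f′(r_i))^{-1} mod 19^{i+2}, f′(x) = 2x + 10. Iterate:
  r_0 = 13 (mod 19)
  r_1 = 279 (mod 361)
  r_2 = 2445 (mod 6859)
Final: r = 2445 satisfies f(r) ≡ 0 mod 19^3.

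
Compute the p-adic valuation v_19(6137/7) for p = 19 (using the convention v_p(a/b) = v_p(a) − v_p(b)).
v_19(6137/7) = 2

Factor powers of 19 from the numerator and denominator of the reduced fraction: 6137 = 19^2 · 17 and 7 = 19^0 · 7. Apply v_p(a/b) = v_p(a) − v_p(b): v_19(6137/7) = 2 − 0 = 2.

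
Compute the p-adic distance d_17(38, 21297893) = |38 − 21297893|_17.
d_17(38, 21297893) = 1/1419857

Step 1 — x − y = 38 − 21297893 = -21297855. Step 2 — v_17(-21297855) = 5 (factor: -21297855 = −(17^5 · 15); the sign does not affect v_p). Step 3 — |x − y|_17 = 17^{-5} = 1/1419857.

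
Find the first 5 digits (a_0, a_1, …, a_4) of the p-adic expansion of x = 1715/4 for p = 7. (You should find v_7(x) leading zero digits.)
(a_0, …, a_4) = (0, 0, 0, 3, 5)

v_7(1715/4) = 3, so a_0 = ... = a_2 = 0. Factor out: x = 7^3 · u with u = 5/4 a unit in ℤ_7. Expand u iteratively via a_{v+i} = u_i mod 7, u_{i+1} = (u_i − a_{v+i})/7:
  u_0 = 5/4;  a_3 = 3;  u_1 = (u_0 − 3)/7 = -1/4
  u_1 = -1/4;  a_4 = 5;  u_2 = (u_1 − 5)/7 = -3/4
Digits: (0, 0, 0, 3, 5).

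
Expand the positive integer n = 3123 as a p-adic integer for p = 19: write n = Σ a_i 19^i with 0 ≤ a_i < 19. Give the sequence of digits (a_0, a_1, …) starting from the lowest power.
(a_0, a_1, …) = (7, 12, 8)

Repeated division by 19 gives the digits low-to-high: 3123 = 7 + 12·19^1 + 8·19^2. Digit sequence: (7, 12, 8).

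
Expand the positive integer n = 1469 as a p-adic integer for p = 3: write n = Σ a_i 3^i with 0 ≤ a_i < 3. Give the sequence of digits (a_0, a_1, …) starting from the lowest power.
(a_0, a_1, …) = (2, 0, 1, 0, 0, 0, 2)

Repeated division by 3 gives the digits low-to-high: 1469 = 2 + 1·3^2 + 2·3^6. Digit sequence: (2, 0, 1, 0, 0, 0, 2).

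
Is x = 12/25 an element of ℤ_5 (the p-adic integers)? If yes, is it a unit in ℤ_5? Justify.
x ∉ ℤ_5 (v_5(x) = -2 < 0)

ℤ_5 = {x ∈ ℚ_5 : v_5(x) ≥ 0} and ℤ_5^× = {x ∈ ℤ_5 : v_5(x) = 0}. Here v_5(12/25) = v_5(num) − v_5(den) = -2; compare against these criteria.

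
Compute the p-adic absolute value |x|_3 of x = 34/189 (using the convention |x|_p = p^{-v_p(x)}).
|34/189|_3 = 27

Step 1 — compute v_3(x) by factoring powers of 3 out of the numerator and denominator: v_3(34/189) = -3. Step 2 — apply |x|_p = p^{-v_p(x)} = 3^{3} = 27.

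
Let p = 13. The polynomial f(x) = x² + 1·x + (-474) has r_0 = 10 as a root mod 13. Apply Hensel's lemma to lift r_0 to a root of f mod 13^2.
r_1 = 140 (mod 169)

Hensel: r_{i+1} = r_i − f(r_i)·(f′(r_i))^{-1} mod 13^{i+2}, f′(x) = 2x + 1. Iterate:
  r_0 = 10 (mod 13)
  r_1 = 140 (mod 169)
Final: r = 140 satisfies f(r) ≡ 0 mod 13^2.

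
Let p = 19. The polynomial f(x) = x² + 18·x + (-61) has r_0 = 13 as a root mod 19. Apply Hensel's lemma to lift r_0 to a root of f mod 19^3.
r_2 = 3205 (mod 6859)

Hensel: r_{i+1} = r_i − f(r_i)·(f′(r_i))^{-1} mod 19^{i+2}, f′(x) = 2x + 18. Iterate:
  r_0 = 13 (mod 19)
  r_1 = 317 (mod 361)
  r_2 = 3205 (mod 6859)
Final: r = 3205 satisfies f(r) ≡ 0 mod 19^3.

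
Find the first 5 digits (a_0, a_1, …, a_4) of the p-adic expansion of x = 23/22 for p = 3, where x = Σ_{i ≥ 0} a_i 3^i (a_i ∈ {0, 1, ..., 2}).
(a_0, …, a_4) = (2, 2, 1, 2, 2)

v_3(23/22) = 0 (numerator and denominator both coprime to 3), so x ∈ ℤ_3^×. Compute digits iteratively via a_i = x_i mod 3, x_{i+1} = (x_i − a_i)/3, with x_0 = x:
  x_0 = 23/22;  a_0 = 2;  x_1 = (x_0 − 2)/3 = -7/22
  x_1 = -7/22;  a_1 = 2;  x_2 = (x_1 − 2)/3 = -17/22
  x_2 = -17/22;  a_2 = 1;  x_3 = (x_2 − 1)/3 = -13/22
  x_3 = -13/22;  a_3 = 2;  x_4 = (x_3 − 2)/3 = -19/22
  x_4 = -19/22;  a_4 = 2;  x_5 = (x_4 − 2)/3 = -21/22
Digits: (2, 2, 1, 2, 2).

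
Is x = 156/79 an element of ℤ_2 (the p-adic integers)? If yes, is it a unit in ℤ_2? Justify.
x ∈ ℤ_2 but not a unit; v_2(x) = 2 > 0

ℤ_2 = {x ∈ ℚ_2 : v_2(x) ≥ 0} and ℤ_2^× = {x ∈ ℤ_2 : v_2(x) = 0}. Here v_2(156/79) = v_2(num) − v_2(den) = 2; compare against these criteria.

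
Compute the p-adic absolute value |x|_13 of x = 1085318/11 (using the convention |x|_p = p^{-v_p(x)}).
|1085318/11|_13 = 1/28561

Step 1 — compute v_13(x) by factoring powers of 13 out of the numerator and denominator: v_13(1085318/11) = 4. Step 2 — apply |x|_p = p^{-v_p(x)} = 13^{-4} = 1/28561.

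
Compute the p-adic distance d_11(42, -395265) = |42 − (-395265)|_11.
d_11(42, -395265) = 1/14641

Step 1 — x − y = 42 − (-395265) = 395307. Step 2 — v_11(395307) = 4 (factor: 395307 = (11^4 · 27); the sign does not affect v_p). Step 3 — |x − y|_11 = 11^{-4} = 1/14641.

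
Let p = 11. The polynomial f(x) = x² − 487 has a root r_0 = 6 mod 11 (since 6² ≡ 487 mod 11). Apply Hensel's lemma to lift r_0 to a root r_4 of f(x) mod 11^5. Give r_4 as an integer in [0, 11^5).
r_4 = 1062 (mod 161051)

Hensel's recurrence: r_{i+1} = r_i − f(r_i)·(f′(r_i))^{-1} mod 11^{i+2}, with f′(x) = 2x. Iterate:
  r_0 = 6 (mod 11)
  r_1 = 94 (mod 121)
  r_2 = 1062 (mod 1331)
  r_3 = 1062 (mod 14641)
  r_4 = 1062 (mod 161051)
Final: r_4 = 1062, and one checks f(r_4) ≡ 0 mod 11^5.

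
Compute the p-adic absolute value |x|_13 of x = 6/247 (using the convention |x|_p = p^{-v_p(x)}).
|6/247|_13 = 13

Step 1 — compute v_13(x) by factoring powers of 13 out of the numerator and denominator: v_13(6/247) = -1. Step 2 — apply |x|_p = p^{-v_p(x)} = 13^{1} = 13.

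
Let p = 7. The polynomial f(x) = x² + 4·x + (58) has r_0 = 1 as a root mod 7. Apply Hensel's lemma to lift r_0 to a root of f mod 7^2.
r_1 = 15 (mod 49)

Hensel: r_{i+1} = r_i − f(r_i)·(f′(r_i))^{-1} mod 7^{i+2}, f′(x) = 2x + 4. Iterate:
  r_0 = 1 (mod 7)
  r_1 = 15 (mod 49)
Final: r = 15 satisfies f(r) ≡ 0 mod 7^2.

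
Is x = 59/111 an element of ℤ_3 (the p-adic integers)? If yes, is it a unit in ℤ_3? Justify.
x ∉ ℤ_3 (v_3(x) = -1 < 0)

ℤ_3 = {x ∈ ℚ_3 : v_3(x) ≥ 0} and ℤ_3^× = {x ∈ ℤ_3 : v_3(x) = 0}. Here v_3(59/111) = v_3(num) − v_3(den) = -1; compare against these criteria.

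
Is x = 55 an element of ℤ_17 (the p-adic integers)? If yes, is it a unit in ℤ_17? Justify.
x ∈ ℤ_17^× (unit); v_17(x) = 0

ℤ_17 = {x ∈ ℚ_17 : v_17(x) ≥ 0} and ℤ_17^× = {x ∈ ℤ_17 : v_17(x) = 0}. Here v_17(55) = v_17(num) − v_17(den) = 0; compare against these criteria.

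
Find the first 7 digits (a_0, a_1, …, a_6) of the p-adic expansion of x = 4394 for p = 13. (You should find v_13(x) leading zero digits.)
(a_0, …, a_6) = (0, 0, 0, 2, 0, 0, 0)

v_13(4394) = 3, so a_0 = ... = a_2 = 0. Factor out: x = 13^3 · u with u = 2 a unit in ℤ_13. Expand u iteratively via a_{v+i} = u_i mod 13, u_{i+1} = (u_i − a_{v+i})/13:
  u_0 = 2;  a_3 = 2;  u_1 = (u_0 − 2)/13 = 0
  u_1 = 0;  a_4 = 0;  u_2 = (u_1 − 0)/13 = 0
  u_2 = 0;  a_5 = 0;  u_3 = (u_2 − 0)/13 = 0
  u_3 = 0;  a_6 = 0;  u_4 = (u_3 − 0)/13 = 0
Digits: (0, 0, 0, 2, 0, 0, 0).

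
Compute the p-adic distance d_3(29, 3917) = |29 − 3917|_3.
d_3(29, 3917) = 1/243

Step 1 — x − y = 29 − 3917 = -3888. Step 2 — v_3(-3888) = 5 (factor: -3888 = −(3^5 · 16); the sign does not affect v_p). Step 3 — |x − y|_3 = 3^{-5} = 1/243.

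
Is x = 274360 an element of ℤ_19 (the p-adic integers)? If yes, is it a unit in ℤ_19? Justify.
x ∈ ℤ_19 but not a unit; v_19(x) = 3 > 0

ℤ_19 = {x ∈ ℚ_19 : v_19(x) ≥ 0} and ℤ_19^× = {x ∈ ℤ_19 : v_19(x) = 0}. Here v_19(274360) = v_19(num) − v_19(den) = 3; compare against these criteria.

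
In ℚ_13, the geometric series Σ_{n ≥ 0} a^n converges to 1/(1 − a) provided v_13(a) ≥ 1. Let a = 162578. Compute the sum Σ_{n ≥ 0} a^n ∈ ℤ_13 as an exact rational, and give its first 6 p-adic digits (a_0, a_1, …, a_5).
Σ a^n = 1/(1 − a) = -1/162577;  first 6 digits = (1, 0, 0, 9, 5, 0)

v_13(a) = 3 ≥ 1, so the series converges in ℤ_13 to 1/(1 − a) = 1/(1 − 162578) = -1/162577. Expand this rational in ℤ_13: compute digits iteratively via d_i = x_i mod 13, x_{i+1} = (x_i − d_i)/13. The first 6 digits are (1, 0, 0, 9, 5, 0).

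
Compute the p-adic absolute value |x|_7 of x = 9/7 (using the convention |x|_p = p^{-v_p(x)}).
|9/7|_7 = 7

Step 1 — compute v_7(x) by factoring powers of 7 out of the numerator and denominator: v_7(9/7) = -1. Step 2 — apply |x|_p = p^{-v_p(x)} = 7^{1} = 7.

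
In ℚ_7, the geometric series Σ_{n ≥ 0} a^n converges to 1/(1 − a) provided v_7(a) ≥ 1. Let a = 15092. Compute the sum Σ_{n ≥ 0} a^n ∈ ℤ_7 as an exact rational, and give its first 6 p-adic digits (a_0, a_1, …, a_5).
Σ a^n = 1/(1 − a) = -1/15091;  first 6 digits = (1, 0, 0, 2, 6, 0)

v_7(a) = 3 ≥ 1, so the series converges in ℤ_7 to 1/(1 − a) = 1/(1 − 15092) = -1/15091. Expand this rational in ℤ_7: compute digits iteratively via d_i = x_i mod 7, x_{i+1} = (x_i − d_i)/7. The first 6 digits are (1, 0, 0, 2, 6, 0).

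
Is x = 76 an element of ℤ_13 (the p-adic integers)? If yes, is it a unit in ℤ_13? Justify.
x ∈ ℤ_13^× (unit); v_13(x) = 0

ℤ_13 = {x ∈ ℚ_13 : v_13(x) ≥ 0} and ℤ_13^× = {x ∈ ℤ_13 : v_13(x) = 0}. Here v_13(76) = v_13(num) − v_13(den) = 0; compare against these criteria.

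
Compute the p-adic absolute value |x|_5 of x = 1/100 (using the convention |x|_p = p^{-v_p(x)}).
|1/100|_5 = 25

Step 1 — compute v_5(x) by factoring powers of 5 out of the numerator and denominator: v_5(1/100) = -2. Step 2 — apply |x|_p = p^{-v_p(x)} = 5^{2} = 25.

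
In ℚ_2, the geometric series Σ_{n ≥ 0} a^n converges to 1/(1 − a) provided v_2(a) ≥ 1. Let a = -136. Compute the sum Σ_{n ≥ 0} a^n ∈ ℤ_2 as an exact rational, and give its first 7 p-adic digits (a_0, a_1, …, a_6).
Σ a^n = 1/(1 − a) = 1/137;  first 7 digits = (1, 0, 0, 1, 1, 1, 0)

v_2(a) = 3 ≥ 1, so the series converges in ℤ_2 to 1/(1 − a) = 1/(1 − (-136)) = 1/137. Expand this rational in ℤ_2: compute digits iteratively via d_i = x_i mod 2, x_{i+1} = (x_i − d_i)/2. The first 7 digits are (1, 0, 0, 1, 1, 1, 0).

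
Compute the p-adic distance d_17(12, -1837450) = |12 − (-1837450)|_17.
d_17(12, -1837450) = 1/83521

Step 1 — x − y = 12 − (-1837450) = 1837462. Step 2 — v_17(1837462) = 4 (factor: 1837462 = (17^4 · 22); the sign does not affect v_p). Step 3 — |x − y|_17 = 17^{-4} = 1/83521.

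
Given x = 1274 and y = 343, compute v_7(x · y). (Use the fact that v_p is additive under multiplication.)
v_7(436982) = 5

v_p(x) = 2 (factor: 1274 = 7^2 · 26); v_p(y) = 3 (factor: 343 = 7^3 · 1). Additivity: v_p(xy) = v_p(x) + v_p(y) = 2 + 3 = 5. (Direct check: xy = 436982 = 7^5 · (26).)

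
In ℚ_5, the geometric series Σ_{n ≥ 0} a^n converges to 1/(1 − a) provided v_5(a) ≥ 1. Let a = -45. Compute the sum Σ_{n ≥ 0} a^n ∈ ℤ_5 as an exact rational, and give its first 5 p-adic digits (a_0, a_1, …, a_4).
Σ a^n = 1/(1 − a) = 1/46;  first 5 digits = (1, 1, 4, 1, 3)

v_5(a) = 1 ≥ 1, so the series converges in ℤ_5 to 1/(1 − a) = 1/(1 − (-45)) = 1/46. Expand this rational in ℤ_5: compute digits iteratively via d_i = x_i mod 5, x_{i+1} = (x_i − d_i)/5. The first 5 digits are (1, 1, 4, 1, 3).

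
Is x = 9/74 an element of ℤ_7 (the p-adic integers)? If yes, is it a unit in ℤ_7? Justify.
x ∈ ℤ_7^× (unit); v_7(x) = 0

ℤ_7 = {x ∈ ℚ_7 : v_7(x) ≥ 0} and ℤ_7^× = {x ∈ ℤ_7 : v_7(x) = 0}. Here v_7(9/74) = v_7(num) − v_7(den) = 0; compare against these criteria.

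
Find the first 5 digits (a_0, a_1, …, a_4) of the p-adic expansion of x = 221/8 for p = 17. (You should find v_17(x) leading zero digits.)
(a_0, …, a_4) = (0, 8, 6, 6, 6)

v_17(221/8) = 1, so a_0 = ... = a_0 = 0. Factor out: x = 17^1 · u with u = 13/8 a unit in ℤ_17. Expand u iteratively via a_{v+i} = u_i mod 17, u_{i+1} = (u_i − a_{v+i})/17:
  u_0 = 13/8;  a_1 = 8;  u_1 = (u_0 − 8)/17 = -3/8
  u_1 = -3/8;  a_2 = 6;  u_2 = (u_1 − 6)/17 = -3/8
  u_2 = -3/8;  a_3 = 6;  u_3 = (u_2 − 6)/17 = -3/8
  u_3 = -3/8;  a_4 = 6;  u_4 = (u_3 − 6)/17 = -3/8
Digits: (0, 8, 6, 6, 6).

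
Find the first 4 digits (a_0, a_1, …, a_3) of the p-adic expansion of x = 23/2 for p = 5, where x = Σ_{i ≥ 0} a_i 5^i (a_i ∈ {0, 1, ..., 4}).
(a_0, …, a_3) = (4, 4, 2, 2)

v_5(23/2) = 0 (numerator and denominator both coprime to 5), so x ∈ ℤ_5^×. Compute digits iteratively via a_i = x_i mod 5, x_{i+1} = (x_i − a_i)/5, with x_0 = x:
  x_0 = 23/2;  a_0 = 4;  x_1 = (x_0 − 4)/5 = 3/2
  x_1 = 3/2;  a_1 = 4;  x_2 = (x_1 − 4)/5 = -1/2
  x_2 = -1/2;  a_2 = 2;  x_3 = (x_2 − 2)/5 = -1/2
  x_3 = -1/2;  a_3 = 2;  x_4 = (x_3 − 2)/5 = -1/2
Digits: (4, 4, 2, 2).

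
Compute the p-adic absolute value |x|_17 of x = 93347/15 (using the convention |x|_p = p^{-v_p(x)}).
|93347/15|_17 = 1/4913

Step 1 — compute v_17(x) by factoring powers of 17 out of the numerator and denominator: v_17(93347/15) = 3. Step 2 — apply |x|_p = p^{-v_p(x)} = 17^{-3} = 1/4913.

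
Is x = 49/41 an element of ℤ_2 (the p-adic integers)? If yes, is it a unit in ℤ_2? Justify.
x ∈ ℤ_2^× (unit); v_2(x) = 0

ℤ_2 = {x ∈ ℚ_2 : v_2(x) ≥ 0} and ℤ_2^× = {x ∈ ℤ_2 : v_2(x) = 0}. Here v_2(49/41) = v_2(num) − v_2(den) = 0; compare against these criteria.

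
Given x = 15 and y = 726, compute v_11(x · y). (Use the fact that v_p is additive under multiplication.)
v_11(10890) = 2

v_p(x) = 0 (factor: 15 = 11^0 · 15); v_p(y) = 2 (factor: 726 = 11^2 · 6). Additivity: v_p(xy) = v_p(x) + v_p(y) = 0 + 2 = 2. (Direct check: xy = 10890 = 11^2 · (90).)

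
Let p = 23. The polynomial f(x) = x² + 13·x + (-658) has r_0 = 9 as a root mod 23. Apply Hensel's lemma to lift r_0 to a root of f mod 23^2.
r_1 = 331 (mod 529)

Hensel: r_{i+1} = r_i − f(r_i)·(f′(r_i))^{-1} mod 23^{i+2}, f′(x) = 2x + 13. Iterate:
  r_0 = 9 (mod 23)
  r_1 = 331 (mod 529)
Final: r = 331 satisfies f(r) ≡ 0 mod 23^2.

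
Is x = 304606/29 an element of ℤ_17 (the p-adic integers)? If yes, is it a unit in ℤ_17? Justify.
x ∈ ℤ_17 but not a unit; v_17(x) = 3 > 0

ℤ_17 = {x ∈ ℚ_17 : v_17(x) ≥ 0} and ℤ_17^× = {x ∈ ℤ_17 : v_17(x) = 0}. Here v_17(304606/29) = v_17(num) − v_17(den) = 3; compare against these criteria.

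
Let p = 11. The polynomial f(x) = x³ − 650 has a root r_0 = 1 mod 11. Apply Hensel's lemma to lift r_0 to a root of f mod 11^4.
r_3 = 2960 (mod 14641)

Hensel: r_{i+1} = r_i − f(r_i)/f′(r_i) mod 11^{i+2}, where f′(x) = 3x². Iterate:
  r_0 = 1 (mod 11)
  r_1 = 56 (mod 121)
  r_2 = 298 (mod 1331)
  r_3 = 2960 (mod 14641)
Final: r = 2960 with f(r) ≡ 0 mod 11^4.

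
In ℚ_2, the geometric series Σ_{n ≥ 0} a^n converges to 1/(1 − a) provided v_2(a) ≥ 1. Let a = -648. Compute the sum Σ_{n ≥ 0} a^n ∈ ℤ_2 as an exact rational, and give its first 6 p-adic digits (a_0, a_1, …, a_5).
Σ a^n = 1/(1 − a) = 1/649;  first 6 digits = (1, 0, 0, 1, 1, 1)

v_2(a) = 3 ≥ 1, so the series converges in ℤ_2 to 1/(1 − a) = 1/(1 − (-648)) = 1/649. Expand this rational in ℤ_2: compute digits iteratively via d_i = x_i mod 2, x_{i+1} = (x_i − d_i)/2. The first 6 digits are (1, 0, 0, 1, 1, 1).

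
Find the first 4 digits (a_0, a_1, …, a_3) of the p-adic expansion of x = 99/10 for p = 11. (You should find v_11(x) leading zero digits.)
(a_0, …, a_3) = (0, 2, 1, 1)

v_11(99/10) = 1, so a_0 = ... = a_0 = 0. Factor out: x = 11^1 · u with u = 9/10 a unit in ℤ_11. Expand u iteratively via a_{v+i} = u_i mod 11, u_{i+1} = (u_i − a_{v+i})/11:
  u_0 = 9/10;  a_1 = 2;  u_1 = (u_0 − 2)/11 = -1/10
  u_1 = -1/10;  a_2 = 1;  u_2 = (u_1 − 1)/11 = -1/10
  u_2 = -1/10;  a_3 = 1;  u_3 = (u_2 − 1)/11 = -1/10
Digits: (0, 2, 1, 1).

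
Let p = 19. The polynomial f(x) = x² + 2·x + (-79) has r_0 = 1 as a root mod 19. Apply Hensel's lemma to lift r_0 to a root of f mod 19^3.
r_2 = 5074 (mod 6859)

Hensel: r_{i+1} = r_i − f(r_i)·(f′(r_i))^{-1} mod 19^{i+2}, f′(x) = 2x + 2. Iterate:
  r_0 = 1 (mod 19)
  r_1 = 20 (mod 361)
  r_2 = 5074 (mod 6859)
Final: r = 5074 satisfies f(r) ≡ 0 mod 19^3.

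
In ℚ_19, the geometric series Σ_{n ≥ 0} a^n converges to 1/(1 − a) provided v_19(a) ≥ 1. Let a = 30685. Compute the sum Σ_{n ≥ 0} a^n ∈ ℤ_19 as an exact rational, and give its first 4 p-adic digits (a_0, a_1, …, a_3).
Σ a^n = 1/(1 − a) = -1/30684;  first 4 digits = (1, 0, 9, 4)

v_19(a) = 2 ≥ 1, so the series converges in ℤ_19 to 1/(1 − a) = 1/(1 − 30685) = -1/30684. Expand this rational in ℤ_19: compute digits iteratively via d_i = x_i mod 19, x_{i+1} = (x_i − d_i)/19. The first 4 digits are (1, 0, 9, 4).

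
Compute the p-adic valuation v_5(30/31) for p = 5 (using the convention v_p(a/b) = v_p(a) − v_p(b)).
v_5(30/31) = 1

Factor powers of 5 from the numerator and denominator of the reduced fraction: 30 = 5^1 · 6 and 31 = 5^0 · 31. Apply v_p(a/b) = v_p(a) − v_p(b): v_5(30/31) = 1 − 0 = 1.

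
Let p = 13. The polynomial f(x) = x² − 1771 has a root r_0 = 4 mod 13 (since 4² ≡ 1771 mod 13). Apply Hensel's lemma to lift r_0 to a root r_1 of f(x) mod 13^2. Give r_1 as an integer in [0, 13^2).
r_1 = 160 (mod 169)

Hensel's recurrence: r_{i+1} = r_i − f(r_i)·(f′(r_i))^{-1} mod 13^{i+2}, with f′(x) = 2x. Iterate:
  r_0 = 4 (mod 13)
  r_1 = 160 (mod 169)
Final: r_1 = 160, and one checks f(r_1) ≡ 0 mod 13^2.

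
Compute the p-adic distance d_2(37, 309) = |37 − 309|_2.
d_2(37, 309) = 1/16

Step 1 — x − y = 37 − 309 = -272. Step 2 — v_2(-272) = 4 (factor: -272 = −(2^4 · 17); the sign does not affect v_p). Step 3 — |x − y|_2 = 2^{-4} = 1/16.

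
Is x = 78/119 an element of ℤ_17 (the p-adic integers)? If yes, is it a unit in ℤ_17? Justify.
x ∉ ℤ_17 (v_17(x) = -1 < 0)

ℤ_17 = {x ∈ ℚ_17 : v_17(x) ≥ 0} and ℤ_17^× = {x ∈ ℤ_17 : v_17(x) = 0}. Here v_17(78/119) = v_17(num) − v_17(den) = -1; compare against these criteria.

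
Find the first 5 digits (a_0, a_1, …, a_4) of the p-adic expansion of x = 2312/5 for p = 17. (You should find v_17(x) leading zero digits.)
(a_0, …, a_4) = (0, 0, 5, 10, 13)

v_17(2312/5) = 2, so a_0 = ... = a_1 = 0. Factor out: x = 17^2 · u with u = 8/5 a unit in ℤ_17. Expand u iteratively via a_{v+i} = u_i mod 17, u_{i+1} = (u_i − a_{v+i})/17:
  u_0 = 8/5;  a_2 = 5;  u_1 = (u_0 − 5)/17 = -1/5
  u_1 = -1/5;  a_3 = 10;  u_2 = (u_1 − 10)/17 = -3/5
  u_2 = -3/5;  a_4 = 13;  u_3 = (u_2 − 13)/17 = -4/5
Digits: (0, 0, 5, 10, 13).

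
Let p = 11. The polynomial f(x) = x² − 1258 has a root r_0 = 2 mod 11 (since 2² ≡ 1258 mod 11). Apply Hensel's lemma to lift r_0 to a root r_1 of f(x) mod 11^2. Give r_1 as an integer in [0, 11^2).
r_1 = 13 (mod 121)

Hensel's recurrence: r_{i+1} = r_i − f(r_i)·(f′(r_i))^{-1} mod 11^{i+2}, with f′(x) = 2x. Iterate:
  r_0 = 2 (mod 11)
  r_1 = 13 (mod 121)
Final: r_1 = 13, and one checks f(r_1) ≡ 0 mod 11^2.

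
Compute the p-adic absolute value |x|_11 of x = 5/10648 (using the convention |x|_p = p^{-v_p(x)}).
|5/10648|_11 = 1331

Step 1 — compute v_11(x) by factoring powers of 11 out of the numerator and denominator: v_11(5/10648) = -3. Step 2 — apply |x|_p = p^{-v_p(x)} = 11^{3} = 1331.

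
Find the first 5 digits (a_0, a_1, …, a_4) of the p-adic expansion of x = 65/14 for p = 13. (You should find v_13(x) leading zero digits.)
(a_0, …, a_4) = (0, 5, 8, 4, 8)

v_13(65/14) = 1, so a_0 = ... = a_0 = 0. Factor out: x = 13^1 · u with u = 5/14 a unit in ℤ_13. Expand u iteratively via a_{v+i} = u_i mod 13, u_{i+1} = (u_i − a_{v+i})/13:
  u_0 = 5/14;  a_1 = 5;  u_1 = (u_0 − 5)/13 = -5/14
  u_1 = -5/14;  a_2 = 8;  u_2 = (u_1 − 8)/13 = -9/14
  u_2 = -9/14;  a_3 = 4;  u_3 = (u_2 − 4)/13 = -5/14
  u_3 = -5/14;  a_4 = 8;  u_4 = (u_3 − 8)/13 = -9/14
Digits: (0, 5, 8, 4, 8).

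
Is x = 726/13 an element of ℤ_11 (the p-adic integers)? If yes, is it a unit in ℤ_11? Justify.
x ∈ ℤ_11 but not a unit; v_11(x) = 2 > 0

ℤ_11 = {x ∈ ℚ_11 : v_11(x) ≥ 0} and ℤ_11^× = {x ∈ ℤ_11 : v_11(x) = 0}. Here v_11(726/13) = v_11(num) − v_11(den) = 2; compare against these criteria.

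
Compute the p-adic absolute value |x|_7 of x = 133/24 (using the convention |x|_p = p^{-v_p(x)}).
|133/24|_7 = 1/7

Step 1 — compute v_7(x) by factoring powers of 7 out of the numerator and denominator: v_7(133/24) = 1. Step 2 — apply |x|_p = p^{-v_p(x)} = 7^{-1} = 1/7.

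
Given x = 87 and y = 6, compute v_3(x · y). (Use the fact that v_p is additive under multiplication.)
v_3(522) = 2

v_p(x) = 1 (factor: 87 = 3^1 · 29); v_p(y) = 1 (factor: 6 = 3^1 · 2). Additivity: v_p(xy) = v_p(x) + v_p(y) = 1 + 1 = 2. (Direct check: xy = 522 = 3^2 · (58).)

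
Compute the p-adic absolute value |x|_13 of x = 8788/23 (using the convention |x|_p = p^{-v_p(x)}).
|8788/23|_13 = 1/2197

Step 1 — compute v_13(x) by factoring powers of 13 out of the numerator and denominator: v_13(8788/23) = 3. Step 2 — apply |x|_p = p^{-v_p(x)} = 13^{-3} = 1/2197.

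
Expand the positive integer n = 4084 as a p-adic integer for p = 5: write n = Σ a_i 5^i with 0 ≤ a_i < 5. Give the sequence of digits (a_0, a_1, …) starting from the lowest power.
(a_0, a_1, …) = (4, 1, 3, 2, 1, 1)

Repeated division by 5 gives the digits low-to-high: 4084 = 4 + 1·5^1 + 3·5^2 + 2·5^3 + 1·5^4 + 1·5^5. Digit sequence: (4, 1, 3, 2, 1, 1).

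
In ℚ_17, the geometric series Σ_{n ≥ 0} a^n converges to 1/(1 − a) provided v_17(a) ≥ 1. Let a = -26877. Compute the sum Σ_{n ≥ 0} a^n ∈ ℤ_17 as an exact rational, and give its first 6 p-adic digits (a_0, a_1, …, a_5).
Σ a^n = 1/(1 − a) = 1/26878;  first 6 digits = (1, 0, 9, 11, 12, 15)

v_17(a) = 2 ≥ 1, so the series converges in ℤ_17 to 1/(1 − a) = 1/(1 − (-26877)) = 1/26878. Expand this rational in ℤ_17: compute digits iteratively via d_i = x_i mod 17, x_{i+1} = (x_i − d_i)/17. The first 6 digits are (1, 0, 9, 11, 12, 15).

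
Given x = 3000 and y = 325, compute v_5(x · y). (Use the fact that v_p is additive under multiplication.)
v_5(975000) = 5

v_p(x) = 3 (factor: 3000 = 5^3 · 24); v_p(y) = 2 (factor: 325 = 5^2 · 13). Additivity: v_p(xy) = v_p(x) + v_p(y) = 3 + 2 = 5. (Direct check: xy = 975000 = 5^5 · (312).)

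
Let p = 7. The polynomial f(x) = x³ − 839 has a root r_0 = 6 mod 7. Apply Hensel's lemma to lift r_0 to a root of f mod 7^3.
r_2 = 132 (mod 343)

Hensel: r_{i+1} = r_i − f(r_i)/f′(r_i) mod 7^{i+2}, where f′(x) = 3x². Iterate:
  r_0 = 6 (mod 7)
  r_1 = 34 (mod 49)
  r_2 = 132 (mod 343)
Final: r = 132 with f(r) ≡ 0 mod 7^3.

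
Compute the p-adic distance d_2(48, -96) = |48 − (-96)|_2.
d_2(48, -96) = 1/16

Step 1 — x − y = 48 − (-96) = 144. Step 2 — v_2(144) = 4 (factor: 144 = (2^4 · 9); the sign does not affect v_p). Step 3 — |x − y|_2 = 2^{-4} = 1/16.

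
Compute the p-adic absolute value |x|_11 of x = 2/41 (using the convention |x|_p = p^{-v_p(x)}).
|2/41|_11 = 1

Step 1 — compute v_11(x) by factoring powers of 11 out of the numerator and denominator: v_11(2/41) = 0. Step 2 — apply |x|_p = p^{-v_p(x)} = 11^{0} = 1.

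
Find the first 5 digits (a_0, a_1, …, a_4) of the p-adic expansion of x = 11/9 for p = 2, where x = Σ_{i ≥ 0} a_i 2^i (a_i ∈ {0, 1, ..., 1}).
(a_0, …, a_4) = (1, 1, 0, 0, 1)

v_2(11/9) = 0 (numerator and denominator both coprime to 2), so x ∈ ℤ_2^×. Compute digits iteratively via a_i = x_i mod 2, x_{i+1} = (x_i − a_i)/2, with x_0 = x:
  x_0 = 11/9;  a_0 = 1;  x_1 = (x_0 − 1)/2 = 1/9
  x_1 = 1/9;  a_1 = 1;  x_2 = (x_1 − 1)/2 = -4/9
  x_2 = -4/9;  a_2 = 0;  x_3 = (x_2 − 0)/2 = -2/9
  x_3 = -2/9;  a_3 = 0;  x_4 = (x_3 − 0)/2 = -1/9
  x_4 = -1/9;  a_4 = 1;  x_5 = (x_4 − 1)/2 = -5/9
Digits: (1, 1, 0, 0, 1).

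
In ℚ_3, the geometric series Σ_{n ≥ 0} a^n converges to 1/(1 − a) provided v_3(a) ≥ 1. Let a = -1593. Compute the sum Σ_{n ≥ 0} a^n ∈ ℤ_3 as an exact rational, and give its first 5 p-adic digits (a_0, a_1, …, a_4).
Σ a^n = 1/(1 − a) = 1/1594;  first 5 digits = (1, 0, 0, 1, 1)

v_3(a) = 3 ≥ 1, so the series converges in ℤ_3 to 1/(1 − a) = 1/(1 − (-1593)) = 1/1594. Expand this rational in ℤ_3: compute digits iteratively via d_i = x_i mod 3, x_{i+1} = (x_i − d_i)/3. The first 5 digits are (1, 0, 0, 1, 1).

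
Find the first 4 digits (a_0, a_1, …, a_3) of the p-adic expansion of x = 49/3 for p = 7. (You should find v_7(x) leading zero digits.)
(a_0, …, a_3) = (0, 0, 5, 4)

v_7(49/3) = 2, so a_0 = ... = a_1 = 0. Factor out: x = 7^2 · u with u = 1/3 a unit in ℤ_7. Expand u iteratively via a_{v+i} = u_i mod 7, u_{i+1} = (u_i − a_{v+i})/7:
  u_0 = 1/3;  a_2 = 5;  u_1 = (u_0 − 5)/7 = -2/3
  u_1 = -2/3;  a_3 = 4;  u_2 = (u_1 − 4)/7 = -2/3
Digits: (0, 0, 5, 4).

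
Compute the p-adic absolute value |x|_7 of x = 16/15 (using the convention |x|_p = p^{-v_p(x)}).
|16/15|_7 = 1

Step 1 — compute v_7(x) by factoring powers of 7 out of the numerator and denominator: v_7(16/15) = 0. Step 2 — apply |x|_p = p^{-v_p(x)} = 7^{0} = 1.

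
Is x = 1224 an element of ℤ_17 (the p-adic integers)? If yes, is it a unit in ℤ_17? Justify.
x ∈ ℤ_17 but not a unit; v_17(x) = 1 > 0

ℤ_17 = {x ∈ ℚ_17 : v_17(x) ≥ 0} and ℤ_17^× = {x ∈ ℤ_17 : v_17(x) = 0}. Here v_17(1224) = v_17(num) − v_17(den) = 1; compare against these criteria.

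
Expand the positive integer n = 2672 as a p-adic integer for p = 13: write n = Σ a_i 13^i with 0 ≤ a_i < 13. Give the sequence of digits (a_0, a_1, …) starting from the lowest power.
(a_0, a_1, …) = (7, 10, 2, 1)

Repeated division by 13 gives the digits low-to-high: 2672 = 7 + 10·13^1 + 2·13^2 + 1·13^3. Digit sequence: (7, 10, 2, 1).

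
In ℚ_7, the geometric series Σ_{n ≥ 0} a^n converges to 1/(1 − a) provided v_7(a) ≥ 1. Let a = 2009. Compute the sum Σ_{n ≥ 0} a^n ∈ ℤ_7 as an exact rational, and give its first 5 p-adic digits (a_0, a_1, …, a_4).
Σ a^n = 1/(1 − a) = -1/2008;  first 5 digits = (1, 0, 6, 5, 1)

v_7(a) = 2 ≥ 1, so the series converges in ℤ_7 to 1/(1 − a) = 1/(1 − 2009) = -1/2008. Expand this rational in ℤ_7: compute digits iteratively via d_i = x_i mod 7, x_{i+1} = (x_i − d_i)/7. The first 5 digits are (1, 0, 6, 5, 1).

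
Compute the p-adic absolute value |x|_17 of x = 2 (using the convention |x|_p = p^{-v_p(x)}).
|2|_17 = 1

Step 1 — compute v_17(x) by factoring powers of 17 out of the numerator and denominator: v_17(2) = 0. Step 2 — apply |x|_p = p^{-v_p(x)} = 17^{0} = 1.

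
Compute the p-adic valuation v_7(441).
v_7(441) = 2

v_7(n) is the largest exponent k such that 7^k divides n. Factor out: 441 = 7^2 · 9. (Sign doesn't affect v_p.) So v_7(441) = 2.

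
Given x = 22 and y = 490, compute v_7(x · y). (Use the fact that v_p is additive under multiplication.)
v_7(10780) = 2

v_p(x) = 0 (factor: 22 = 7^0 · 22); v_p(y) = 2 (factor: 490 = 7^2 · 10). Additivity: v_p(xy) = v_p(x) + v_p(y) = 0 + 2 = 2. (Direct check: xy = 10780 = 7^2 · (220).)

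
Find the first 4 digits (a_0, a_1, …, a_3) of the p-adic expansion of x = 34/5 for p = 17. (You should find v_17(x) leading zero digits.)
(a_0, …, a_3) = (0, 14, 6, 3)

v_17(34/5) = 1, so a_0 = ... = a_0 = 0. Factor out: x = 17^1 · u with u = 2/5 a unit in ℤ_17. Expand u iteratively via a_{v+i} = u_i mod 17, u_{i+1} = (u_i − a_{v+i})/17:
  u_0 = 2/5;  a_1 = 14;  u_1 = (u_0 − 14)/17 = -4/5
  u_1 = -4/5;  a_2 = 6;  u_2 = (u_1 − 6)/17 = -2/5
  u_2 = -2/5;  a_3 = 3;  u_3 = (u_2 − 3)/17 = -1/5
Digits: (0, 14, 6, 3).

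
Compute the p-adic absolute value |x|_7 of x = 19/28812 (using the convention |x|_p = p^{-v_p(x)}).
|19/28812|_7 = 2401

Step 1 — compute v_7(x) by factoring powers of 7 out of the numerator and denominator: v_7(19/28812) = -4. Step 2 — apply |x|_p = p^{-v_p(x)} = 7^{4} = 2401.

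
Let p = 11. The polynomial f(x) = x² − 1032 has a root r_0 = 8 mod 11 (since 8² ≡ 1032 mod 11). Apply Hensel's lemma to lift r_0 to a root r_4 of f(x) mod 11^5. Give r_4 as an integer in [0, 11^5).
r_4 = 7389 (mod 161051)

Hensel's recurrence: r_{i+1} = r_i − f(r_i)·(f′(r_i))^{-1} mod 11^{i+2}, with f′(x) = 2x. Iterate:
  r_0 = 8 (mod 11)
  r_1 = 8 (mod 121)
  r_2 = 734 (mod 1331)
  r_3 = 7389 (mod 14641)
  r_4 = 7389 (mod 161051)
Final: r_4 = 7389, and one checks f(r_4) ≡ 0 mod 11^5.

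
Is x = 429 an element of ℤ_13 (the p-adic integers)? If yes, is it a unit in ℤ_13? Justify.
x ∈ ℤ_13 but not a unit; v_13(x) = 1 > 0

ℤ_13 = {x ∈ ℚ_13 : v_13(x) ≥ 0} and ℤ_13^× = {x ∈ ℤ_13 : v_13(x) = 0}. Here v_13(429) = v_13(num) − v_13(den) = 1; compare against these criteria.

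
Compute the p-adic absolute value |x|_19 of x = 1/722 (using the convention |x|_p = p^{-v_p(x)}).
|1/722|_19 = 361

Step 1 — compute v_19(x) by factoring powers of 19 out of the numerator and denominator: v_19(1/722) = -2. Step 2 — apply |x|_p = p^{-v_p(x)} = 19^{2} = 361.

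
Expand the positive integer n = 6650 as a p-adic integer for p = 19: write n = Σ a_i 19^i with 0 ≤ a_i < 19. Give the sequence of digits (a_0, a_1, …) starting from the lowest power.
(a_0, a_1, …) = (0, 8, 18)

Repeated division by 19 gives the digits low-to-high: 6650 = 8·19^1 + 18·19^2. Digit sequence: (0, 8, 18).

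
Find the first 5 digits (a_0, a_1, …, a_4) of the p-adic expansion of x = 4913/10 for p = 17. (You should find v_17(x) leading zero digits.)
(a_0, …, a_4) = (0, 0, 0, 12, 1)

v_17(4913/10) = 3, so a_0 = ... = a_2 = 0. Factor out: x = 17^3 · u with u = 1/10 a unit in ℤ_17. Expand u iteratively via a_{v+i} = u_i mod 17, u_{i+1} = (u_i − a_{v+i})/17:
  u_0 = 1/10;  a_3 = 12;  u_1 = (u_0 − 12)/17 = -7/10
  u_1 = -7/10;  a_4 = 1;  u_2 = (u_1 − 1)/17 = -1/10
Digits: (0, 0, 0, 12, 1).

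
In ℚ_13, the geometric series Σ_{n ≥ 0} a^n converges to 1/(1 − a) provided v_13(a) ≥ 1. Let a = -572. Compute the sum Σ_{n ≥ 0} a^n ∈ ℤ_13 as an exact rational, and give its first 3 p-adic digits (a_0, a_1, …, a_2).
Σ a^n = 1/(1 − a) = 1/573;  first 3 digits = (1, 8, 8)

v_13(a) = 1 ≥ 1, so the series converges in ℤ_13 to 1/(1 − a) = 1/(1 − (-572)) = 1/573. Expand this rational in ℤ_13: compute digits iteratively via d_i = x_i mod 13, x_{i+1} = (x_i − d_i)/13. The first 3 digits are (1, 8, 8).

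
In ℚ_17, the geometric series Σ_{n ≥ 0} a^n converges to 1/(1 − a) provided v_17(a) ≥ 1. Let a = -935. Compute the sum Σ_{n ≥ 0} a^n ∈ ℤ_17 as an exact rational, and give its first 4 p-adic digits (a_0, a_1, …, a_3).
Σ a^n = 1/(1 − a) = 1/936;  first 4 digits = (1, 13, 12, 11)

v_17(a) = 1 ≥ 1, so the series converges in ℤ_17 to 1/(1 − a) = 1/(1 − (-935)) = 1/936. Expand this rational in ℤ_17: compute digits iteratively via d_i = x_i mod 17, x_{i+1} = (x_i − d_i)/17. The first 4 digits are (1, 13, 12, 11).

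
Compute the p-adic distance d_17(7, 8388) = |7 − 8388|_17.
d_17(7, 8388) = 1/289

Step 1 — x − y = 7 − 8388 = -8381. Step 2 — v_17(-8381) = 2 (factor: -8381 = −(17^2 · 29); the sign does not affect v_p). Step 3 — |x − y|_17 = 17^{-2} = 1/289.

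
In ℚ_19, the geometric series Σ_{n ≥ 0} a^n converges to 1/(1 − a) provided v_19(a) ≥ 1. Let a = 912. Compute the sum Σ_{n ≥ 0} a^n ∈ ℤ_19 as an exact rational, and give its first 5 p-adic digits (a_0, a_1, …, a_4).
Σ a^n = 1/(1 − a) = -1/911;  first 5 digits = (1, 10, 7, 0, 0)

v_19(a) = 1 ≥ 1, so the series converges in ℤ_19 to 1/(1 − a) = 1/(1 − 912) = -1/911. Expand this rational in ℤ_19: compute digits iteratively via d_i = x_i mod 19, x_{i+1} = (x_i − d_i)/19. The first 5 digits are (1, 10, 7, 0, 0).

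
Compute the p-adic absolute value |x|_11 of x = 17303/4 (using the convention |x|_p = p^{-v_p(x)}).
|17303/4|_11 = 1/1331

Step 1 — compute v_11(x) by factoring powers of 11 out of the numerator and denominator: v_11(17303/4) = 3. Step 2 — apply |x|_p = p^{-v_p(x)} = 11^{-3} = 1/1331.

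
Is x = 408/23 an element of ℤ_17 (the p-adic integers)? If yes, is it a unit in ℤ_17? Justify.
x ∈ ℤ_17 but not a unit; v_17(x) = 1 > 0

ℤ_17 = {x ∈ ℚ_17 : v_17(x) ≥ 0} and ℤ_17^× = {x ∈ ℤ_17 : v_17(x) = 0}. Here v_17(408/23) = v_17(num) − v_17(den) = 1; compare against these criteria.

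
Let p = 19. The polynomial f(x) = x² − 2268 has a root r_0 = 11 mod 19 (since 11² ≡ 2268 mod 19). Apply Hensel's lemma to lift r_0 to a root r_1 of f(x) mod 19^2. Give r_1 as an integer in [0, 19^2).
r_1 = 125 (mod 361)

Hensel's recurrence: r_{i+1} = r_i − f(r_i)·(f′(r_i))^{-1} mod 19^{i+2}, with f′(x) = 2x. Iterate:
  r_0 = 11 (mod 19)
  r_1 = 125 (mod 361)
Final: r_1 = 125, and one checks f(r_1) ≡ 0 mod 19^2.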